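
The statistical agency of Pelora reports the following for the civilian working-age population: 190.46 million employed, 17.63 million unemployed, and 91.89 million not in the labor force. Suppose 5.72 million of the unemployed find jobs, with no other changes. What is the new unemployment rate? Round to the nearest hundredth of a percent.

New unemployment rate ≈ 5.72%.

Initially, labor force = 190.46 + 17.63 = 208.09 million, so u = 17.63/208.09 = 8.47%.
After the change, unemployed falls and employed rises by 5.72; labor force unchanged → E = 196.18, U = 11.91, labor force = 208.09 million.
New unemployment rate = 11.91 / 208.09 = 5.72%.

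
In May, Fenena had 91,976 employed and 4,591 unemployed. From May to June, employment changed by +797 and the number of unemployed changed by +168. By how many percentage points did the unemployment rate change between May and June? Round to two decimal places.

The unemployment rate changed by +0.13 percentage points.

May: labor force = 91,976 + 4,591 = 96,567; u = 4,591/96,567 = 4.75%.
June: labor force = 92,773 + 4,759 = 97,532; u = 4,759/97,532 = 4.88%.
Change = 4.88% − 4.75% = +0.13 pp.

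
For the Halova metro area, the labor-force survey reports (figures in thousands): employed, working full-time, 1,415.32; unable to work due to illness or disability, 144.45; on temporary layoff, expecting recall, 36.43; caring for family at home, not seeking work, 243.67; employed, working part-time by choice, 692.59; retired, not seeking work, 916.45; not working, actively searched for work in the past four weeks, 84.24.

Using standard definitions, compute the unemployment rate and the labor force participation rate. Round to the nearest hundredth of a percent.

Unemployment rate ≈ 5.41%; labor force participation rate ≈ 63.08%.

Employed = 1,415.32 + 692.59 = 2,107.91 thousand.
Unemployed = 36.43 + 84.24 = 120.67 thousand (jobless and actively searching, or on temporary layoff).
Labor force = 2,107.91 + 120.67 = 2,228.58 thousand.
Not in labor force = 144.45 + 243.67 + 916.45 = 1,304.57 thousand (those not working and not actively searching are outside the labor force).
Civilian working-age population = 2,228.58 + 1,304.57 = 3,533.15 thousand.
Unemployment rate = 120.67 / 2,228.58 = 5.41%.
Labor force participation rate = 2,228.58 / 3,533.15 = 63.08%.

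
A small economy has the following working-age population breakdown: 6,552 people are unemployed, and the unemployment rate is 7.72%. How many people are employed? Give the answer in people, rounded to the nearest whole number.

About 78,318 are employed.

Labor force = U / u = 6,552 / 0.0772 ≈ 84,870.
Employed = labor force − unemployed = 84,870 − 6,552 = 78,318.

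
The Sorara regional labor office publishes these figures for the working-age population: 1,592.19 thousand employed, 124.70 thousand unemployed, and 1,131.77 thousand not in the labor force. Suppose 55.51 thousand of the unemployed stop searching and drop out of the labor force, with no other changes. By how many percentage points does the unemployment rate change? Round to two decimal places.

The unemployment rate changes by −3.10 percentage points.

Initially, labor force = 1,592.19 + 124.70 = 1,716.89 thousand, so u = 124.70/1,716.89 = 7.26%.
After the change, unemployed and labor force both fall by 55.51 → E = 1,592.19, U = 69.19, labor force = 1,661.38 thousand.
New unemployment rate = 69.19 / 1,661.38 = 4.16%.
Change = 4.16% − 7.26% = −3.10 percentage points.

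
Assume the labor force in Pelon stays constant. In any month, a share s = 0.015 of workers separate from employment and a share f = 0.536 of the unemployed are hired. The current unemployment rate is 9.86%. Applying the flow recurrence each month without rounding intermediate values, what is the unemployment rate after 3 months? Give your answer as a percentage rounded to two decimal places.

Unemployment rate after three months ≈ 3.37%.

With a fixed labor force, u_{t+1} = u_t + s·(1−u_t) − f·u_t = u_t·(1−s−f) + s.
Here 1−s−f = 0.449 and s = 0.015.
u_1 = 0.098600 × 0.449 + 0.015 = 0.059271.
u_2 = 0.059271 × 0.449 + 0.015 = 0.041613.
u_3 = 0.041613 × 0.449 + 0.015 = 0.033684.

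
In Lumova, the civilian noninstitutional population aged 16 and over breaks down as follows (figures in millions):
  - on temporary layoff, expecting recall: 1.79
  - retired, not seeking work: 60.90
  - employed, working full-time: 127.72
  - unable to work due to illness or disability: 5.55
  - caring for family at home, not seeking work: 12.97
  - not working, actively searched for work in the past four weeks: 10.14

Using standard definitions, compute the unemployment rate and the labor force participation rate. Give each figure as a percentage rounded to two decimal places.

Employed = 127.72 million.
Unemployed = 1.79 + 10.14 = 11.93 million (jobless and actively searching, or on temporary layoff).
Labor force = 127.72 + 11.93 = 139.65 million.
Not in labor force = 60.90 + 5.55 + 12.97 = 79.42 million (those not working and not actively searching are outside the labor force).
Civilian working-age population = 139.65 + 79.42 = 219.07 million.
Unemployment rate = 11.93 / 139.65 = 8.54%.
Labor force participation rate = 139.65 / 219.07 = 63.75%.

Unemployment rate ≈ 8.54%; labor force participation rate ≈ 63.75%.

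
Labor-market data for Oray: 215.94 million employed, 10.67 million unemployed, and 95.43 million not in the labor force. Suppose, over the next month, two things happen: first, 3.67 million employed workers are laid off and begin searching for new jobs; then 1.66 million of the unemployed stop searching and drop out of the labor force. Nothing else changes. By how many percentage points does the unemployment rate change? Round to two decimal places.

The unemployment rate changes by +0.93 percentage points.

Initially, labor force = 215.94 + 10.67 = 226.61 million, so u = 10.67/226.61 = 4.71%.
After the first change, employed falls and unemployed rises by 3.67; labor force unchanged → E = 212.27, U = 14.34, labor force = 226.61 million.
After the second change, unemployed and labor force both fall by 1.66 → E = 212.27, U = 12.68, labor force = 224.95 million.
New unemployment rate = 12.68 / 224.95 = 5.64%.
Change = 5.64% − 4.71% = +0.93 percentage points.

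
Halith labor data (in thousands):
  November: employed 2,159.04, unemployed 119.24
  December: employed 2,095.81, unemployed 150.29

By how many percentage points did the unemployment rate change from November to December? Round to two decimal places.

The unemployment rate changed by +1.46 percentage points.

November: labor force = 2,159.04 + 119.24 = 2,278.28; u = 119.24/2,278.28 = 5.23%.
December: labor force = 2,095.81 + 150.29 = 2,246.10; u = 150.29/2,246.10 = 6.69%.
Change = 6.69% − 5.23% = +1.46 pp.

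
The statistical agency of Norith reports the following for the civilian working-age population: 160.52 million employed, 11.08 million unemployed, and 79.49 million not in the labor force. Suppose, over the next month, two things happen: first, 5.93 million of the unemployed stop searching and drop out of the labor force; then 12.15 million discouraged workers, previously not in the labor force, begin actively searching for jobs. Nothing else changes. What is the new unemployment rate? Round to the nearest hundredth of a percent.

Initially, labor force = 160.52 + 11.08 = 171.60 million, so u = 11.08/171.60 = 6.46%.
After the first change, unemployed and labor force both fall by 5.93 → E = 160.52, U = 5.15, labor force = 165.67 million.
After the second change, unemployed and labor force both rise by 12.15 → E = 160.52, U = 17.30, labor force = 177.82 million.
New unemployment rate = 17.30 / 177.82 = 9.73%.

New unemployment rate ≈ 9.73%.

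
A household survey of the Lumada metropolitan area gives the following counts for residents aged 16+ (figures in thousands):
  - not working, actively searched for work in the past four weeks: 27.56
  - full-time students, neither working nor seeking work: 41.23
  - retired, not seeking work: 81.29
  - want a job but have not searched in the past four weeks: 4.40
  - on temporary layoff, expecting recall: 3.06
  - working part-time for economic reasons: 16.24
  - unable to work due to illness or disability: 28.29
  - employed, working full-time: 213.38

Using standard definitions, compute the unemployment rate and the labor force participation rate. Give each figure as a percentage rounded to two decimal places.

Employed = 16.24 + 213.38 = 229.62 thousand (anyone who worked, including part-time for economic reasons, counts as employed).
Unemployed = 27.56 + 3.06 = 30.62 thousand (jobless and actively searching, or on temporary layoff).
Labor force = 229.62 + 30.62 = 260.24 thousand.
Not in labor force = 41.23 + 81.29 + 4.40 + 28.29 = 155.21 thousand (those not working and not actively searching are outside the labor force — including those who want a job but have given up searching).
Civilian working-age population = 260.24 + 155.21 = 415.45 thousand.
Unemployment rate = 30.62 / 260.24 = 11.77%.
Labor force participation rate = 260.24 / 415.45 = 62.64%.

Unemployment rate ≈ 11.77%; labor force participation rate ≈ 62.64%.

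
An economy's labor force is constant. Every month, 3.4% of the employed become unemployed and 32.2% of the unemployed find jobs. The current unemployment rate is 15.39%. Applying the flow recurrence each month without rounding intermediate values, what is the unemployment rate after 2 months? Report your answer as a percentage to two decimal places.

With a fixed labor force, u_{t+1} = u_t + s·(1−u_t) − f·u_t = u_t·(1−s−f) + s.
Here 1−s−f = 0.644 and s = 0.034.
u_1 = 0.153900 × 0.644 + 0.034 = 0.133112.
u_2 = 0.133112 × 0.644 + 0.034 = 0.119724.

Unemployment rate after two months ≈ 11.97%.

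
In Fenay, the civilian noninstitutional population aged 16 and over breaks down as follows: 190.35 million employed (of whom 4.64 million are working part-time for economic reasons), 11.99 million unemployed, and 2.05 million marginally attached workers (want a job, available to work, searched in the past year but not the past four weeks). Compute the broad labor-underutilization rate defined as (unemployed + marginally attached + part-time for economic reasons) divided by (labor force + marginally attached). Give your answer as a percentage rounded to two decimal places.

Broad underutilization rate ≈ 9.14%.

Labor force = 190.35 + 11.99 = 202.34 million.
Numerator = 11.99 + 2.05 + 4.64 = 18.68 million.
Denominator = 202.34 + 2.05 = 204.39 million.
Broad rate = 18.68 / 204.39 = 9.14%.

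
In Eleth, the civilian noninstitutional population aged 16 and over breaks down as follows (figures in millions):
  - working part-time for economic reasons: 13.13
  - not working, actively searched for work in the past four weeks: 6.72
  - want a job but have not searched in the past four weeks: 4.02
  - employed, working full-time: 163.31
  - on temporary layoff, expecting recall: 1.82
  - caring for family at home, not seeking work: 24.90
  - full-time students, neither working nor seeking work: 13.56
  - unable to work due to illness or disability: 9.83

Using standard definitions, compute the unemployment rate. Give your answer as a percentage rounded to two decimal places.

Unemployment rate ≈ 4.62%.

Employed = 13.13 + 163.31 = 176.44 million (anyone who worked, including part-time for economic reasons, counts as employed).
Unemployed = 6.72 + 1.82 = 8.54 million (jobless and actively searching, or on temporary layoff).
Labor force = 176.44 + 8.54 = 184.98 million.
Unemployment rate = 8.54 / 184.98 = 4.62%.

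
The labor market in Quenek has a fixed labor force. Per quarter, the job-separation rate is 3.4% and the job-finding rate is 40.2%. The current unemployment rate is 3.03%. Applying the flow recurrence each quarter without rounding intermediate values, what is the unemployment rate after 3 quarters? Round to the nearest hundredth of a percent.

Unemployment rate after three quarters ≈ 6.94%.

With a fixed labor force, u_{t+1} = u_t + s·(1−u_t) − f·u_t = u_t·(1−s−f) + s.
Here 1−s−f = 0.564 and s = 0.034.
u_1 = 0.030300 × 0.564 + 0.034 = 0.051089.
u_2 = 0.051089 × 0.564 + 0.034 = 0.062814.
u_3 = 0.062814 × 0.564 + 0.034 = 0.069427.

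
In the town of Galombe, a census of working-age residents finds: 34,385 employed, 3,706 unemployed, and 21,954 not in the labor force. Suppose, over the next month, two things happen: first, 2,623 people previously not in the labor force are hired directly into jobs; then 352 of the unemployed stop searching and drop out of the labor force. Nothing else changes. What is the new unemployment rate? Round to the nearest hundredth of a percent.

Initially, labor force = 34,385 + 3,706 = 38,091, so u = 3,706/38,091 = 9.73%.
After the first change, employed and labor force both rise by 2,623; unemployed unchanged → E = 37,008, U = 3,706, labor force = 40,714.
After the second change, unemployed and labor force both fall by 352 → E = 37,008, U = 3,354, labor force = 40,362.
New unemployment rate = 3,354 / 40,362 = 8.31%.

New unemployment rate ≈ 8.31%.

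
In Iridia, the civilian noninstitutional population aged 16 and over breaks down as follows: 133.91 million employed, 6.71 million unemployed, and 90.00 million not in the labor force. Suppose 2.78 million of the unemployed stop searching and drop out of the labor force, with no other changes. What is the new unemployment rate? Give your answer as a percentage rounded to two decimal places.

New unemployment rate ≈ 2.85%.

Initially, labor force = 133.91 + 6.71 = 140.62 million, so u = 6.71/140.62 = 4.77%.
After the change, unemployed and labor force both fall by 2.78 → E = 133.91, U = 3.93, labor force = 137.84 million.
New unemployment rate = 3.93 / 137.84 = 2.85%.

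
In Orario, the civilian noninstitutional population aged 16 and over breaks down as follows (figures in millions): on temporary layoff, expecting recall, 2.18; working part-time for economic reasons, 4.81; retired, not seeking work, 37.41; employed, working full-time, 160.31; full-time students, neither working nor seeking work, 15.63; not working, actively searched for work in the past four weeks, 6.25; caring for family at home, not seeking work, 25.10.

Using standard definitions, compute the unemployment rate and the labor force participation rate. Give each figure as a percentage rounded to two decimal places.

Employed = 4.81 + 160.31 = 165.12 million (anyone who worked, including part-time for economic reasons, counts as employed).
Unemployed = 2.18 + 6.25 = 8.43 million (jobless and actively searching, or on temporary layoff).
Labor force = 165.12 + 8.43 = 173.55 million.
Not in labor force = 37.41 + 15.63 + 25.10 = 78.14 million (those not working and not actively searching are outside the labor force).
Civilian working-age population = 173.55 + 78.14 = 251.69 million.
Unemployment rate = 8.43 / 173.55 = 4.86%.
Labor force participation rate = 173.55 / 251.69 = 68.95%.

Unemployment rate ≈ 4.86%; labor force participation rate ≈ 68.95%.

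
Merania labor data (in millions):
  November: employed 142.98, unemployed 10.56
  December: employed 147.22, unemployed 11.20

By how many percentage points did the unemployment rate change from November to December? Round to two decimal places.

November: labor force = 142.98 + 10.56 = 153.54; u = 10.56/153.54 = 6.88%.
December: labor force = 147.22 + 11.20 = 158.42; u = 11.20/158.42 = 7.07%.
Change = 7.07% − 6.88% = +0.19 pp.

The unemployment rate changed by +0.19 percentage points.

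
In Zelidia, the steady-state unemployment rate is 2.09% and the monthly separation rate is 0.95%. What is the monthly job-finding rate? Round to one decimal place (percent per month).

Job-finding rate ≈ 44.5% per month.

From u* = s/(s+f): f = s·(1−u)/u.
f = 0.95 × (1 − 0.0209) / 0.0209 = 0.9301 / 0.0209 ≈ 44.5% per month.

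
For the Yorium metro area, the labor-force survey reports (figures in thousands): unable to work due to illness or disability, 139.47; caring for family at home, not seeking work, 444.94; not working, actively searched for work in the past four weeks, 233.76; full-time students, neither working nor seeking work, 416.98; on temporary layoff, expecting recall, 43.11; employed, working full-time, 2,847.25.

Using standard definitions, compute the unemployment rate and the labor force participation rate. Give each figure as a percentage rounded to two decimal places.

Employed = 2,847.25 thousand.
Unemployed = 233.76 + 43.11 = 276.87 thousand (jobless and actively searching, or on temporary layoff).
Labor force = 2,847.25 + 276.87 = 3,124.12 thousand.
Not in labor force = 139.47 + 444.94 + 416.98 = 1,001.39 thousand (those not working and not actively searching are outside the labor force).
Civilian working-age population = 3,124.12 + 1,001.39 = 4,125.51 thousand.
Unemployment rate = 276.87 / 3,124.12 = 8.86%.
Labor force participation rate = 3,124.12 / 4,125.51 = 75.73%.

Unemployment rate ≈ 8.86%; labor force participation rate ≈ 75.73%.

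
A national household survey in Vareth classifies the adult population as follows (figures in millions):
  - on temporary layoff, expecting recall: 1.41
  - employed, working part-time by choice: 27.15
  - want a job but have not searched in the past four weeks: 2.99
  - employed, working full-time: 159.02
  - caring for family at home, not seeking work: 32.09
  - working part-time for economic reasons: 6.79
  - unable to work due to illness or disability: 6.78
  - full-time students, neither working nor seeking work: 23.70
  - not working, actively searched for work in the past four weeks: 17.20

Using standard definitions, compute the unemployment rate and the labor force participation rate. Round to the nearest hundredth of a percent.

Unemployment rate ≈ 8.80%; labor force participation rate ≈ 76.34%.

Employed = 27.15 + 159.02 + 6.79 = 192.96 million (anyone who worked, including part-time for economic reasons, counts as employed).
Unemployed = 1.41 + 17.20 = 18.61 million (jobless and actively searching, or on temporary layoff).
Labor force = 192.96 + 18.61 = 211.57 million.
Not in labor force = 2.99 + 32.09 + 6.78 + 23.70 = 65.56 million (those not working and not actively searching are outside the labor force — including those who want a job but have given up searching).
Civilian working-age population = 211.57 + 65.56 = 277.13 million.
Unemployment rate = 18.61 / 211.57 = 8.80%.
Labor force participation rate = 211.57 / 277.13 = 76.34%.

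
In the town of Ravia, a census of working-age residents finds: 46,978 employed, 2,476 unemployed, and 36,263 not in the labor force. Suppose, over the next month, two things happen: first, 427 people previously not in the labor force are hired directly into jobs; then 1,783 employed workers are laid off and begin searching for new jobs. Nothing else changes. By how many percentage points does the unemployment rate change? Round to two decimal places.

Initially, labor force = 46,978 + 2,476 = 49,454, so u = 2,476/49,454 = 5.01%.
After the first change, employed and labor force both rise by 427; unemployed unchanged → E = 47,405, U = 2,476, labor force = 49,881.
After the second change, employed falls and unemployed rises by 1,783; labor force unchanged → E = 45,622, U = 4,259, labor force = 49,881.
New unemployment rate = 4,259 / 49,881 = 8.54%.
Change = 8.54% − 5.01% = +3.53 percentage points.

The unemployment rate changes by +3.53 percentage points.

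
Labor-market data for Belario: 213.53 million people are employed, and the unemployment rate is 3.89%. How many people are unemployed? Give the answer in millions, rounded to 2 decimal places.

Let U be the number unemployed. The labor force is E + U, and U/(E+U) = 0.0389.
So U = 0.0389 × 213.53 / (1 − 0.0389) = 8.3063 / 0.9611 ≈ 8.64 million.

About 8.64 million are unemployed.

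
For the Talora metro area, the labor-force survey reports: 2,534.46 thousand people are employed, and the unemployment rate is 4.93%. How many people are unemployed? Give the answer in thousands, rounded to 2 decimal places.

About 131.43 thousand are unemployed.

Let U be the number unemployed. The labor force is E + U, and U/(E+U) = 0.0493.
So U = 0.0493 × 2,534.46 / (1 − 0.0493) = 124.9489 / 0.9507 ≈ 131.43 thousand.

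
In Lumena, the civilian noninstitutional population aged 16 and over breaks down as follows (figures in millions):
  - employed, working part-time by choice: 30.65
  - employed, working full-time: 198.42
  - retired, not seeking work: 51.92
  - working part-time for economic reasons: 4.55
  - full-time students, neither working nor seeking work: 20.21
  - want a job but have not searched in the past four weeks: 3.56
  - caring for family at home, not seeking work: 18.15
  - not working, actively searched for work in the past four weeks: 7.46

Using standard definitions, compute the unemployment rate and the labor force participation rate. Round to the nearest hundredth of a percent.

Unemployment rate ≈ 3.09%; labor force participation rate ≈ 71.98%.

Employed = 30.65 + 198.42 + 4.55 = 233.62 million (anyone who worked, including part-time for economic reasons, counts as employed).
Unemployed = 7.46 million.
Labor force = 233.62 + 7.46 = 241.08 million.
Not in labor force = 51.92 + 20.21 + 3.56 + 18.15 = 93.84 million (those not working and not actively searching are outside the labor force — including those who want a job but have given up searching).
Civilian working-age population = 241.08 + 93.84 = 334.92 million.
Unemployment rate = 7.46 / 241.08 = 3.09%.
Labor force participation rate = 241.08 / 334.92 = 71.98%.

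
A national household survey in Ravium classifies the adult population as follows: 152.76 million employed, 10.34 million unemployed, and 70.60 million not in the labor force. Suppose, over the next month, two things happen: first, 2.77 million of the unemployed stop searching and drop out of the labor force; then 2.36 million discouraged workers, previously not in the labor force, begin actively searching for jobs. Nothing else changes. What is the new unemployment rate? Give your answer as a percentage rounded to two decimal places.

Initially, labor force = 152.76 + 10.34 = 163.10 million, so u = 10.34/163.10 = 6.34%.
After the first change, unemployed and labor force both fall by 2.77 → E = 152.76, U = 7.57, labor force = 160.33 million.
After the second change, unemployed and labor force both rise by 2.36 → E = 152.76, U = 9.93, labor force = 162.69 million.
New unemployment rate = 9.93 / 162.69 = 6.10%.

New unemployment rate ≈ 6.10%.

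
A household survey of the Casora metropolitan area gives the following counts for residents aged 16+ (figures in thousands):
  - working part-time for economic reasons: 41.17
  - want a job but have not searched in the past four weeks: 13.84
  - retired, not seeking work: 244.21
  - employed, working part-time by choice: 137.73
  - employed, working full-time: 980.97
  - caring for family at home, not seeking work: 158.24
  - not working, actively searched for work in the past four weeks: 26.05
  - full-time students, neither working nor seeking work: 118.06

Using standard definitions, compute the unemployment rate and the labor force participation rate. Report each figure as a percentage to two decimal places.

Unemployment rate ≈ 2.20%; labor force participation rate ≈ 68.94%.

Employed = 41.17 + 137.73 + 980.97 = 1,159.87 thousand (anyone who worked, including part-time for economic reasons, counts as employed).
Unemployed = 26.05 thousand.
Labor force = 1,159.87 + 26.05 = 1,185.92 thousand.
Not in labor force = 13.84 + 244.21 + 158.24 + 118.06 = 534.35 thousand (those not working and not actively searching are outside the labor force — including those who want a job but have given up searching).
Civilian working-age population = 1,185.92 + 534.35 = 1,720.27 thousand.
Unemployment rate = 26.05 / 1,185.92 = 2.20%.
Labor force participation rate = 1,185.92 / 1,720.27 = 68.94%.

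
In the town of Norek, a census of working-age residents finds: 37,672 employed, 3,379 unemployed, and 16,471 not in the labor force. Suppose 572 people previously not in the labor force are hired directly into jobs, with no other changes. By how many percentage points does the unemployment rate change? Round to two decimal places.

Initially, labor force = 37,672 + 3,379 = 41,051, so u = 3,379/41,051 = 8.23%.
After the change, employed and labor force both rise by 572; unemployed unchanged → E = 38,244, U = 3,379, labor force = 41,623.
New unemployment rate = 3,379 / 41,623 = 8.12%.
Change = 8.12% − 8.23% = −0.11 percentage points.

The unemployment rate changes by −0.11 percentage points.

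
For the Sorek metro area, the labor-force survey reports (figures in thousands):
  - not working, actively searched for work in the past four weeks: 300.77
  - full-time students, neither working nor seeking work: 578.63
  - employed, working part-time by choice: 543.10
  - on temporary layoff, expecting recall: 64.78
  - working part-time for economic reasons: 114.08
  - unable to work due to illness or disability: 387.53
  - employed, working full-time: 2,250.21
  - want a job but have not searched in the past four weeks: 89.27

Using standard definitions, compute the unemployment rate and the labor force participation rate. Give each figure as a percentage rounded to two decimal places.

Employed = 543.10 + 114.08 + 2,250.21 = 2,907.39 thousand (anyone who worked, including part-time for economic reasons, counts as employed).
Unemployed = 300.77 + 64.78 = 365.55 thousand (jobless and actively searching, or on temporary layoff).
Labor force = 2,907.39 + 365.55 = 3,272.94 thousand.
Not in labor force = 578.63 + 387.53 + 89.27 = 1,055.43 thousand (those not working and not actively searching are outside the labor force — including those who want a job but have given up searching).
Civilian working-age population = 3,272.94 + 1,055.43 = 4,328.37 thousand.
Unemployment rate = 365.55 / 3,272.94 = 11.17%.
Labor force participation rate = 3,272.94 / 4,328.37 = 75.62%.

Unemployment rate ≈ 11.17%; labor force participation rate ≈ 75.62%.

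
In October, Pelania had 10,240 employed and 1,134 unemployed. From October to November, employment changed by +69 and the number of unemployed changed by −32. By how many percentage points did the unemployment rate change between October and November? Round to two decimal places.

October: labor force = 10,240 + 1,134 = 11,374; u = 1,134/11,374 = 9.97%.
November: labor force = 10,309 + 1,102 = 11,411; u = 1,102/11,411 = 9.66%.
Change = 9.66% − 9.97% = −0.31 pp.

The unemployment rate changed by −0.31 percentage points.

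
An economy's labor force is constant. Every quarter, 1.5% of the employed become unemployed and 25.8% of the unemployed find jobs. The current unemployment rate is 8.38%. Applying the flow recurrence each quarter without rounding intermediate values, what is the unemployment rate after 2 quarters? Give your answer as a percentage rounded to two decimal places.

Unemployment rate after two quarters ≈ 7.02%.

With a fixed labor force, u_{t+1} = u_t + s·(1−u_t) − f·u_t = u_t·(1−s−f) + s.
Here 1−s−f = 0.727 and s = 0.015.
u_1 = 0.083800 × 0.727 + 0.015 = 0.075923.
u_2 = 0.075923 × 0.727 + 0.015 = 0.070196.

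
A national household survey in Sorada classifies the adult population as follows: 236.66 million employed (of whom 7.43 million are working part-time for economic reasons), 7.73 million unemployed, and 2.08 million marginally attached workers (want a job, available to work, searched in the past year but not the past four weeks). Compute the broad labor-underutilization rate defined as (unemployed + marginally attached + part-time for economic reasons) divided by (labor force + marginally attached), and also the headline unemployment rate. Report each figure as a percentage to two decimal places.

Broad underutilization rate ≈ 6.99%; headline unemployment rate ≈ 3.16%.

Labor force = 236.66 + 7.73 = 244.39 million.
Numerator = 7.73 + 2.08 + 7.43 = 17.24 million.
Denominator = 244.39 + 2.08 = 246.47 million.
Broad rate = 17.24 / 246.47 = 6.99%.
Headline unemployment rate = 7.73 / 244.39 = 3.16%.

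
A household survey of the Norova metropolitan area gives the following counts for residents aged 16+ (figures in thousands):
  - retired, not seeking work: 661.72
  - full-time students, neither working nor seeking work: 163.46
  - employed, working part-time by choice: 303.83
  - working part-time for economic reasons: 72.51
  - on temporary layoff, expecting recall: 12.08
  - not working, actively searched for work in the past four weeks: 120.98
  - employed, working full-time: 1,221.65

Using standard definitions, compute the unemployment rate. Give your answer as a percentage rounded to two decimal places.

Employed = 303.83 + 72.51 + 1,221.65 = 1,597.99 thousand (anyone who worked, including part-time for economic reasons, counts as employed).
Unemployed = 12.08 + 120.98 = 133.06 thousand (jobless and actively searching, or on temporary layoff).
Labor force = 1,597.99 + 133.06 = 1,731.05 thousand.
Unemployment rate = 133.06 / 1,731.05 = 7.69%.

Unemployment rate ≈ 7.69%.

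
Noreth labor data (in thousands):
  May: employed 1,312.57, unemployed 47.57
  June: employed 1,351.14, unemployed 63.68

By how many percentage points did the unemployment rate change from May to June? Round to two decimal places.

May: labor force = 1,312.57 + 47.57 = 1,360.14; u = 47.57/1,360.14 = 3.50%.
June: labor force = 1,351.14 + 63.68 = 1,414.82; u = 63.68/1,414.82 = 4.50%.
Change = 4.50% − 3.50% = +1.00 pp.

The unemployment rate changed by +1.00 percentage points.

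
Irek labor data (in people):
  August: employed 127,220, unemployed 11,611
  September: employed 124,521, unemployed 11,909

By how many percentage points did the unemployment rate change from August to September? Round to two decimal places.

August: labor force = 127,220 + 11,611 = 138,831; u = 11,611/138,831 = 8.36%.
September: labor force = 124,521 + 11,909 = 136,430; u = 11,909/136,430 = 8.73%.
Change = 8.73% − 8.36% = +0.37 pp.

The unemployment rate changed by +0.37 percentage points.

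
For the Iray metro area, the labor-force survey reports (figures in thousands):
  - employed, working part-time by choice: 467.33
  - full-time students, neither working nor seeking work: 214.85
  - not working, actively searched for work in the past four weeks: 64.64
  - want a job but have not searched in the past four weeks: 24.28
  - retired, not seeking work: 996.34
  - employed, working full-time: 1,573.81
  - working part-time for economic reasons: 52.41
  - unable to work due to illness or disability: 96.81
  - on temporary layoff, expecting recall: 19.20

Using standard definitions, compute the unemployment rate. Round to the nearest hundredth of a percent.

Employed = 467.33 + 1,573.81 + 52.41 = 2,093.55 thousand (anyone who worked, including part-time for economic reasons, counts as employed).
Unemployed = 64.64 + 19.20 = 83.84 thousand (jobless and actively searching, or on temporary layoff).
Labor force = 2,093.55 + 83.84 = 2,177.39 thousand.
Unemployment rate = 83.84 / 2,177.39 = 3.85%.

Unemployment rate ≈ 3.85%.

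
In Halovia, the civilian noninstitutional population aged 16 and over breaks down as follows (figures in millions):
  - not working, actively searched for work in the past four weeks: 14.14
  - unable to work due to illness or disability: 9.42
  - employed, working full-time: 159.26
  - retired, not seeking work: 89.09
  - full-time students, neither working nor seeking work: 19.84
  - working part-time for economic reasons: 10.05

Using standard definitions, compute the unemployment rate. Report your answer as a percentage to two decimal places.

Unemployment rate ≈ 7.71%.

Employed = 159.26 + 10.05 = 169.31 million (anyone who worked, including part-time for economic reasons, counts as employed).
Unemployed = 14.14 million.
Labor force = 169.31 + 14.14 = 183.45 million.
Unemployment rate = 14.14 / 183.45 = 7.71%.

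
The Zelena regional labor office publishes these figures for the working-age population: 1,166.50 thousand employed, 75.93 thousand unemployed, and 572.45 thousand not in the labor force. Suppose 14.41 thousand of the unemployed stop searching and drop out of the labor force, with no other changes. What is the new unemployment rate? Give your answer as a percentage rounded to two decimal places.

New unemployment rate ≈ 5.01%.

Initially, labor force = 1,166.50 + 75.93 = 1,242.43 thousand, so u = 75.93/1,242.43 = 6.11%.
After the change, unemployed and labor force both fall by 14.41 → E = 1,166.50, U = 61.52, labor force = 1,228.02 thousand.
New unemployment rate = 61.52 / 1,228.02 = 5.01%.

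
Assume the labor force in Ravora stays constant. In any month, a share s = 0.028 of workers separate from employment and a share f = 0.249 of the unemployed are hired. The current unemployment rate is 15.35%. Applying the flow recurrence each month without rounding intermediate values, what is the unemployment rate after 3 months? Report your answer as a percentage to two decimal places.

Unemployment rate after three months ≈ 12.09%.

With a fixed labor force, u_{t+1} = u_t + s·(1−u_t) − f·u_t = u_t·(1−s−f) + s.
Here 1−s−f = 0.723 and s = 0.028.
u_1 = 0.153500 × 0.723 + 0.028 = 0.138981.
u_2 = 0.138981 × 0.723 + 0.028 = 0.128483.
u_3 = 0.128483 × 0.723 + 0.028 = 0.120893.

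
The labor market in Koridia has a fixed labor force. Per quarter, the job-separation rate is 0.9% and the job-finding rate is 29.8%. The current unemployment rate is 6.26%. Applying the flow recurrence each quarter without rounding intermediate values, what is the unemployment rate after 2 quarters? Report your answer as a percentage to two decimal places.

With a fixed labor force, u_{t+1} = u_t + s·(1−u_t) − f·u_t = u_t·(1−s−f) + s.
Here 1−s−f = 0.693 and s = 0.009.
u_1 = 0.062600 × 0.693 + 0.009 = 0.052382.
u_2 = 0.052382 × 0.693 + 0.009 = 0.045301.

Unemployment rate after two quarters ≈ 4.53%.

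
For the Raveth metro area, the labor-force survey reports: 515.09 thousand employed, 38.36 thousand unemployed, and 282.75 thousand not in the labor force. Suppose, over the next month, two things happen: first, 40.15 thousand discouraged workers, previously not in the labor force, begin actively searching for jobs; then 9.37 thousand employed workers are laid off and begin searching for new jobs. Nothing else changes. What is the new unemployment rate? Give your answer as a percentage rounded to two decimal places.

Initially, labor force = 515.09 + 38.36 = 553.45 thousand, so u = 38.36/553.45 = 6.93%.
After the first change, unemployed and labor force both rise by 40.15 → E = 515.09, U = 78.51, labor force = 593.60 thousand.
After the second change, employed falls and unemployed rises by 9.37; labor force unchanged → E = 505.72, U = 87.88, labor force = 593.60 thousand.
New unemployment rate = 87.88 / 593.60 = 14.80%.

New unemployment rate ≈ 14.80%.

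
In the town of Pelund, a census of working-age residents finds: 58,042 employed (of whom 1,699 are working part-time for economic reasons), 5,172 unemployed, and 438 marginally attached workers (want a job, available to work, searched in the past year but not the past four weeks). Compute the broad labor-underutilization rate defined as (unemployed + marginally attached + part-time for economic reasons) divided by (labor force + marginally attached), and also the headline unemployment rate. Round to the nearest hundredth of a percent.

Labor force = 58,042 + 5,172 = 63,214.
Numerator = 5,172 + 438 + 1,699 = 7,309.
Denominator = 63,214 + 438 = 63,652.
Broad rate = 7,309 / 63,652 = 11.48%.
Headline unemployment rate = 5,172 / 63,214 = 8.18%.

Broad underutilization rate ≈ 11.48%; headline unemployment rate ≈ 8.18%.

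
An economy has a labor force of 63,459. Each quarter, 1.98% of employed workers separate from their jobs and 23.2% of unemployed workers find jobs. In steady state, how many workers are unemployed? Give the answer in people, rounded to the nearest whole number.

Steady-state unemployment rate u* = s/(s+f) = 1.98/(1.98+23.2) = 0.078634.
Unemployed = u* × labor force = 0.078634 × 63,459 ≈ 4,990.

About 4,990 are unemployed in steady state.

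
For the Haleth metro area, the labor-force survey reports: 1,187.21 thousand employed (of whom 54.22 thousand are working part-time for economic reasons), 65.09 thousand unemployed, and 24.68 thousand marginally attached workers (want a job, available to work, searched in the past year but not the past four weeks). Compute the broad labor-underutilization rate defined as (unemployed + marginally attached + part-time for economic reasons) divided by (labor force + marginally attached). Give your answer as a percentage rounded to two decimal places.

Broad underutilization rate ≈ 11.28%.

Labor force = 1,187.21 + 65.09 = 1,252.30 thousand.
Numerator = 65.09 + 24.68 + 54.22 = 143.99 thousand.
Denominator = 1,252.30 + 24.68 = 1,276.98 thousand.
Broad rate = 143.99 / 1,276.98 = 11.28%.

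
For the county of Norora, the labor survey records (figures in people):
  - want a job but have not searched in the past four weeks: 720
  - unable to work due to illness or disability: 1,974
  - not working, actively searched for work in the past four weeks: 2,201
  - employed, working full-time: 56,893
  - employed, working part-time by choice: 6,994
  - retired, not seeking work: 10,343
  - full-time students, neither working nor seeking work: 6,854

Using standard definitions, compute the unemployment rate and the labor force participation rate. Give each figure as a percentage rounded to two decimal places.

Unemployment rate ≈ 3.33%; labor force participation rate ≈ 76.87%.

Employed = 56,893 + 6,994 = 63,887.
Unemployed = 2,201.
Labor force = 63,887 + 2,201 = 66,088.
Not in labor force = 720 + 1,974 + 10,343 + 6,854 = 19,891 (those not working and not actively searching are outside the labor force — including those who want a job but have given up searching).
Civilian working-age population = 66,088 + 19,891 = 85,979.
Unemployment rate = 2,201 / 66,088 = 3.33%.
Labor force participation rate = 66,088 / 85,979 = 76.87%.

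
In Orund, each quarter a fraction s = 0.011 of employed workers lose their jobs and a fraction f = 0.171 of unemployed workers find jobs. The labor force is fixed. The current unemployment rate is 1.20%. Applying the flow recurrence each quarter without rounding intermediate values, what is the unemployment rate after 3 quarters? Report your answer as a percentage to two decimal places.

Unemployment rate after three quarters ≈ 3.39%.

With a fixed labor force, u_{t+1} = u_t + s·(1−u_t) − f·u_t = u_t·(1−s−f) + s.
Here 1−s−f = 0.818 and s = 0.011.
u_1 = 0.012000 × 0.818 + 0.011 = 0.020816.
u_2 = 0.020816 × 0.818 + 0.011 = 0.028027.
u_3 = 0.028027 × 0.818 + 0.011 = 0.033926.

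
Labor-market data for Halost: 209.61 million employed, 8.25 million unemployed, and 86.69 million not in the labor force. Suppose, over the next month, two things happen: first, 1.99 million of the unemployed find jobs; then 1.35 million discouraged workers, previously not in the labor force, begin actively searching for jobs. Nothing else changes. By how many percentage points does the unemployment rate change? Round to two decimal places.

Initially, labor force = 209.61 + 8.25 = 217.86 million, so u = 8.25/217.86 = 3.79%.
After the first change, unemployed falls and employed rises by 1.99; labor force unchanged → E = 211.60, U = 6.26, labor force = 217.86 million.
After the second change, unemployed and labor force both rise by 1.35 → E = 211.60, U = 7.61, labor force = 219.21 million.
New unemployment rate = 7.61 / 219.21 = 3.47%.
Change = 3.47% − 3.79% = −0.32 percentage points.

The unemployment rate changes by −0.32 percentage points.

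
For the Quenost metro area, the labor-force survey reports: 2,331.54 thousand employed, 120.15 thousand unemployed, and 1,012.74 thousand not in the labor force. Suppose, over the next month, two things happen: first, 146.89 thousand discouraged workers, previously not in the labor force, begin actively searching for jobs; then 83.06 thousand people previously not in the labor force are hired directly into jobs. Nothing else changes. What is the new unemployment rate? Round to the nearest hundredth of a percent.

New unemployment rate ≈ 9.96%.

Initially, labor force = 2,331.54 + 120.15 = 2,451.69 thousand, so u = 120.15/2,451.69 = 4.90%.
After the first change, unemployed and labor force both rise by 146.89 → E = 2,331.54, U = 267.04, labor force = 2,598.58 thousand.
After the second change, employed and labor force both rise by 83.06; unemployed unchanged → E = 2,414.60, U = 267.04, labor force = 2,681.64 thousand.
New unemployment rate = 267.04 / 2,681.64 = 9.96%.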